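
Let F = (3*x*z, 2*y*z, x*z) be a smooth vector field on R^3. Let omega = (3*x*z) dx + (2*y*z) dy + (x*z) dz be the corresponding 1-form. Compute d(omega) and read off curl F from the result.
d(omega) = (-2*y) dy ∧ dz + (3*x - z) dz ∧ dx + (0) dx ∧ dy; curl F = (-2*y, 3*x - z, 0)

d omega = sum_{i<j} (∂f_j/∂x_i - ∂f_i/∂x_j) dx_i ∧ dx_j. Under the identification (dy ∧ dz, dz ∧ dx, dx ∧ dy) ↔ (e_x, e_y, e_z), the coefficients are exactly the components of curl F. Compute:
  ∂R/∂y - ∂Q/∂z = (0) - (2*y) = -2*y
  ∂P/∂z - ∂R/∂x = (3*x) - (z) = 3*x - z
  ∂Q/∂x - ∂P/∂y = (0) - (0) = 0.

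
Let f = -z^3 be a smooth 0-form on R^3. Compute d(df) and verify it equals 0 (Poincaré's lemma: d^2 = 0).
d(df) = 0

Step 1: df = sum_i (∂f/∂x_i) dx_i = (0) dx + (0) dy + (-3*z^2) dz.
Step 2: Apply d again. Using the 1-form formula, the coefficient of dx ∧ dy in d(df) is ∂^2 f/∂x ∂y - ∂^2 f/∂y ∂x = (0) - (0) = 0 (equality of mixed partials for smooth f).
Similarly for dx ∧ dz and dy ∧ dz — all coefficients vanish. So d(df) = 0.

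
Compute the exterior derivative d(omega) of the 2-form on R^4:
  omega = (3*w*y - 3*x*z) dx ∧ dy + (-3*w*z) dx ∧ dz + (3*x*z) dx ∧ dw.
d(omega) = (-3*x) dx ∧ dy ∧ dz + (3*y) dx ∧ dy ∧ dw + (-3*x - 3*z) dx ∧ dz ∧ dw

For a 2-form omega = sum_{i<j} g_{ij} dx_i ∧ dx_j, the exterior derivative is
  d(omega) = sum_{i<j} d(g_{ij}) ∧ dx_i ∧ dx_j = sum_{i<j, k} (∂g_{ij}/∂x_k) dx_k ∧ dx_i ∧ dx_j.
Expand each term, using dx_k ∧ dx_i ∧ dx_j = sgn(permutation) dx_{(a)} ∧ dx_{(b)} ∧ dx_{(c)} with (a < b < c) sorted:
  d(3*w*y - 3*x*z) includes (∂/∂z)(3*w*y - 3*x*z) dz = (-3*x) dz, which multiplied by dx ∧ dy gives (-3*x) dx ∧ dy ∧ dz
  d(3*w*y - 3*x*z) includes (∂/∂w)(3*w*y - 3*x*z) dw = (3*y) dw, which multiplied by dx ∧ dy gives (3*y) dx ∧ dy ∧ dw
  d(-3*w*z) includes (∂/∂w)(-3*w*z) dw = (-3*z) dw, which multiplied by dx ∧ dz gives (-3*z) dx ∧ dz ∧ dw
  d(3*x*z) includes (∂/∂z)(3*x*z) dz = (3*x) dz, which multiplied by dx ∧ dw gives (-3*x) dx ∧ dz ∧ dw
Collecting like 3-forms: d(omega) = (-3*x) dx ∧ dy ∧ dz + (3*y) dx ∧ dy ∧ dw + (-3*x - 3*z) dx ∧ dz ∧ dw.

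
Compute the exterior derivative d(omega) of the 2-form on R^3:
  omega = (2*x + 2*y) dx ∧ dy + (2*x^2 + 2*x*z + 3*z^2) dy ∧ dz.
d(omega) = (4*x + 2*z) dx ∧ dy ∧ dz

For a 2-form omega = sum_{i<j} g_{ij} dx_i ∧ dx_j, the exterior derivative is
  d(omega) = sum_{i<j} d(g_{ij}) ∧ dx_i ∧ dx_j = sum_{i<j, k} (∂g_{ij}/∂x_k) dx_k ∧ dx_i ∧ dx_j.
Expand each term, using dx_k ∧ dx_i ∧ dx_j = sgn(permutation) dx_{(a)} ∧ dx_{(b)} ∧ dx_{(c)} with (a < b < c) sorted:
  d(2*x^2 + 2*x*z + 3*z^2) includes (∂/∂x)(2*x^2 + 2*x*z + 3*z^2) dx = (4*x + 2*z) dx, which multiplied by dy ∧ dz gives (4*x + 2*z) dx ∧ dy ∧ dz
Collecting like 3-forms: d(omega) = (4*x + 2*z) dx ∧ dy ∧ dz.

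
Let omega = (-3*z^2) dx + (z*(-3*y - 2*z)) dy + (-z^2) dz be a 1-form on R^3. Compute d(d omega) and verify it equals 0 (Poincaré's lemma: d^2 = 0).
d(d omega) = 0

Step 1: d omega = sum_{i<j} (∂f_j/∂x_i - ∂f_i/∂x_j) dx_i ∧ dx_j:
  coeff of dx ∧ dy: 0
  coeff of dx ∧ dz: 6*z
  coeff of dy ∧ dz: 3*y + 4*z
Step 2: Apply d again to each 2-form coefficient. The only possible 3-form in R^3 is dx ∧ dy ∧ dz, with coefficient
  ∂(coeff of dy∧dz)/∂x - ∂(coeff of dx∧dz)/∂y + ∂(coeff of dx∧dy)/∂z
  = ∂/∂x (3*y + 4*z) - ∂/∂y (6*z) + ∂/∂z (0).
Each of these terms simplifies to sums of mixed partials that cancel in pairs. The result is 0 (by equality of mixed partials for smooth functions — Schwarz / Clairaut).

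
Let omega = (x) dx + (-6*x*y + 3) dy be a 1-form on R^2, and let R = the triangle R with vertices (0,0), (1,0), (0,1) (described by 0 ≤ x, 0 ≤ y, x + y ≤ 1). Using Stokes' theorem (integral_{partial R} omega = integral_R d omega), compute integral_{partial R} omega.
integral_(partial R) omega = -1

Stokes: integral_partial_R omega = integral_R d omega with d omega = (∂Q/∂x - ∂P/∂y) dx ∧ dy.
  ∂Q/∂x = -6*y
  ∂P/∂y = 0
  integrand = ∂Q/∂x - ∂P/∂y = -6*y.
Integrating over R: integral_0^1 integral_0^{1-x} (-6*y) dy dx = -1.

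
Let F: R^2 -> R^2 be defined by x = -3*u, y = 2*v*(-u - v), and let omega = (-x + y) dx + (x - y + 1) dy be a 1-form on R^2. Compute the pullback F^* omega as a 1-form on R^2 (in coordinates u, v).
F^* omega = (-4*u*v^2 + 12*u*v - 9*u - 4*v^3 + 6*v^2 - 2*v) du + (-4*u^2*v + 6*u^2 - 12*u*v^2 + 12*u*v - 2*u - 8*v^3 - 4*v) dv

Using F^*(f dg) = (f ∘ F) d(g ∘ F), substitute each coordinate x_i by F_i(u, v) in f_i, and replace dx_i by d F_i = (∂F_i/∂u) du + (∂F_i/∂v) dv.
  For the x component: f_1(F) = -2*u*v + 3*u - 2*v^2; d F_1 = (-3) du + (0) dv
  For the y component: f_2(F) = 2*u*v - 3*u + 2*v^2 + 1; d F_2 = (-2*v) du + (-2*u - 4*v) dv
Combining and collecting du, dv coefficients:
  coeff of du: -4*u*v^2 + 12*u*v - 9*u - 4*v^3 + 6*v^2 - 2*v
  coeff of dv: -4*u^2*v + 6*u^2 - 12*u*v^2 + 12*u*v - 2*u - 8*v^3 - 4*v
F^* omega = (-4*u*v^2 + 12*u*v - 9*u - 4*v^3 + 6*v^2 - 2*v) du + (-4*u^2*v + 6*u^2 - 12*u*v^2 + 12*u*v - 2*u - 8*v^3 - 4*v) dv.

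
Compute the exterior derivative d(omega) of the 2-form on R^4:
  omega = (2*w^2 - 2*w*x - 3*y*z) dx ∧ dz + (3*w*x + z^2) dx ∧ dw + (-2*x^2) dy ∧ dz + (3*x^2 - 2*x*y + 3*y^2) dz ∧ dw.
d(omega) = (-4*x + 3*z) dx ∧ dy ∧ dz + (4*w + 4*x - 2*y - 2*z) dx ∧ dz ∧ dw + (-2*x + 6*y) dy ∧ dz ∧ dw

For a 2-form omega = sum_{i<j} g_{ij} dx_i ∧ dx_j, the exterior derivative is
  d(omega) = sum_{i<j} d(g_{ij}) ∧ dx_i ∧ dx_j = sum_{i<j, k} (∂g_{ij}/∂x_k) dx_k ∧ dx_i ∧ dx_j.
Expand each term, using dx_k ∧ dx_i ∧ dx_j = sgn(permutation) dx_{(a)} ∧ dx_{(b)} ∧ dx_{(c)} with (a < b < c) sorted:
  d(2*w^2 - 2*w*x - 3*y*z) includes (∂/∂y)(2*w^2 - 2*w*x - 3*y*z) dy = (-3*z) dy, which multiplied by dx ∧ dz gives (3*z) dx ∧ dy ∧ dz
  d(2*w^2 - 2*w*x - 3*y*z) includes (∂/∂w)(2*w^2 - 2*w*x - 3*y*z) dw = (4*w - 2*x) dw, which multiplied by dx ∧ dz gives (4*w - 2*x) dx ∧ dz ∧ dw
  d(3*w*x + z^2) includes (∂/∂z)(3*w*x + z^2) dz = (2*z) dz, which multiplied by dx ∧ dw gives (-2*z) dx ∧ dz ∧ dw
  d(-2*x^2) includes (∂/∂x)(-2*x^2) dx = (-4*x) dx, which multiplied by dy ∧ dz gives (-4*x) dx ∧ dy ∧ dz
  d(3*x^2 - 2*x*y + 3*y^2) includes (∂/∂x)(3*x^2 - 2*x*y + 3*y^2) dx = (6*x - 2*y) dx, which multiplied by dz ∧ dw gives (6*x - 2*y) dx ∧ dz ∧ dw
  d(3*x^2 - 2*x*y + 3*y^2) includes (∂/∂y)(3*x^2 - 2*x*y + 3*y^2) dy = (-2*x + 6*y) dy, which multiplied by dz ∧ dw gives (-2*x + 6*y) dy ∧ dz ∧ dw
Collecting like 3-forms: d(omega) = (-4*x + 3*z) dx ∧ dy ∧ dz + (4*w + 4*x - 2*y - 2*z) dx ∧ dz ∧ dw + (-2*x + 6*y) dy ∧ dz ∧ dw.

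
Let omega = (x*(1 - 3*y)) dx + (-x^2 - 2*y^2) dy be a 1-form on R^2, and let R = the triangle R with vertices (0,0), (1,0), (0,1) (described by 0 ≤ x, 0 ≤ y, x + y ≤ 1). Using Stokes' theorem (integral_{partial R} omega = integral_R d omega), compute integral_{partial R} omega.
integral_(partial R) omega = 1/6

Stokes: integral_partial_R omega = integral_R d omega with d omega = (∂Q/∂x - ∂P/∂y) dx ∧ dy.
  ∂Q/∂x = -2*x
  ∂P/∂y = -3*x
  integrand = ∂Q/∂x - ∂P/∂y = x.
Integrating over R: integral_0^1 integral_0^{1-x} (x) dy dx = 1/6.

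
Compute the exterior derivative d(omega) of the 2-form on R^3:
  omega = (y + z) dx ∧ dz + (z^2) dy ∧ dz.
d(omega) = (-1) dx ∧ dy ∧ dz

For a 2-form omega = sum_{i<j} g_{ij} dx_i ∧ dx_j, the exterior derivative is
  d(omega) = sum_{i<j} d(g_{ij}) ∧ dx_i ∧ dx_j = sum_{i<j, k} (∂g_{ij}/∂x_k) dx_k ∧ dx_i ∧ dx_j.
Expand each term, using dx_k ∧ dx_i ∧ dx_j = sgn(permutation) dx_{(a)} ∧ dx_{(b)} ∧ dx_{(c)} with (a < b < c) sorted:
  d(y + z) includes (∂/∂y)(y + z) dy = (1) dy, which multiplied by dx ∧ dz gives (-1) dx ∧ dy ∧ dz
Collecting like 3-forms: d(omega) = (-1) dx ∧ dy ∧ dz.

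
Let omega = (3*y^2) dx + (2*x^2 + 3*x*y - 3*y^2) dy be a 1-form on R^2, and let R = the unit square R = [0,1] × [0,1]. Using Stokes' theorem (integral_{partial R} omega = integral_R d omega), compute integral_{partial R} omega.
integral_(partial R) omega = 1/2

Stokes: integral_partial_R omega = integral_R d omega with d omega = (∂Q/∂x - ∂P/∂y) dx ∧ dy.
  ∂Q/∂x = 4*x + 3*y
  ∂P/∂y = 6*y
  integrand = ∂Q/∂x - ∂P/∂y = 4*x - 3*y.
Integrating over R: integral_0^1 integral_0^1 (4*x - 3*y) dx dy = 1/2.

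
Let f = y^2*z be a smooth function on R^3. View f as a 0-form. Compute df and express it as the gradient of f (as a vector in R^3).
df = (0) dx + (2*y*z) dy + (y^2) dz; grad f = (0, 2*y*z, y^2)

For a 0-form f, d f = (∂f/∂x) dx + (∂f/∂y) dy + (∂f/∂z) dz. The components of the vector representation are exactly the entries of grad f in Cartesian coordinates:
  ∂f/∂x = 0
  ∂f/∂y = 2*y*z
  ∂f/∂z = y^2.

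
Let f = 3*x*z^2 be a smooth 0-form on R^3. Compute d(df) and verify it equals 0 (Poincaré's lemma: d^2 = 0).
d(df) = 0

Step 1: df = sum_i (∂f/∂x_i) dx_i = (3*z^2) dx + (0) dy + (6*x*z) dz.
Step 2: Apply d again. Using the 1-form formula, the coefficient of dx ∧ dy in d(df) is ∂^2 f/∂x ∂y - ∂^2 f/∂y ∂x = (0) - (0) = 0 (equality of mixed partials for smooth f).
Similarly for dx ∧ dz and dy ∧ dz — all coefficients vanish. So d(df) = 0.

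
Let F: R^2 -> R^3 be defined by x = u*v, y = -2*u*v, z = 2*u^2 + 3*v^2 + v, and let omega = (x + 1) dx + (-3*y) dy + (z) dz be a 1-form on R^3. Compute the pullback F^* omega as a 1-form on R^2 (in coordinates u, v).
F^* omega = (8*u^3 + u*v^2 + 4*u*v + v) du + (u^2*v + 2*u^2 + u + 18*v^3 + 9*v^2 + v) dv

Using F^*(f dg) = (f ∘ F) d(g ∘ F), substitute each coordinate x_i by F_i(u, v) in f_i, and replace dx_i by d F_i = (∂F_i/∂u) du + (∂F_i/∂v) dv.
  For the x component: f_1(F) = u*v + 1; d F_1 = (v) du + (u) dv
  For the y component: f_2(F) = 6*u*v; d F_2 = (-2*v) du + (-2*u) dv
  For the z component: f_3(F) = 2*u^2 + 3*v^2 + v; d F_3 = (4*u) du + (6*v + 1) dv
Combining and collecting du, dv coefficients:
  coeff of du: 8*u^3 + u*v^2 + 4*u*v + v
  coeff of dv: u^2*v + 2*u^2 + u + 18*v^3 + 9*v^2 + v
F^* omega = (8*u^3 + u*v^2 + 4*u*v + v) du + (u^2*v + 2*u^2 + u + 18*v^3 + 9*v^2 + v) dv.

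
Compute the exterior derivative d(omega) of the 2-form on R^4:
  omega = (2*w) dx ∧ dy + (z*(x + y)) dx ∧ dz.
d(omega) = (2) dx ∧ dy ∧ dw + (-z) dx ∧ dy ∧ dz

For a 2-form omega = sum_{i<j} g_{ij} dx_i ∧ dx_j, the exterior derivative is
  d(omega) = sum_{i<j} d(g_{ij}) ∧ dx_i ∧ dx_j = sum_{i<j, k} (∂g_{ij}/∂x_k) dx_k ∧ dx_i ∧ dx_j.
Expand each term, using dx_k ∧ dx_i ∧ dx_j = sgn(permutation) dx_{(a)} ∧ dx_{(b)} ∧ dx_{(c)} with (a < b < c) sorted:
  d(2*w) includes (∂/∂w)(2*w) dw = (2) dw, which multiplied by dx ∧ dy gives (2) dx ∧ dy ∧ dw
  d(z*(x + y)) includes (∂/∂y)(z*(x + y)) dy = (z) dy, which multiplied by dx ∧ dz gives (-z) dx ∧ dy ∧ dz
Collecting like 3-forms: d(omega) = (2) dx ∧ dy ∧ dw + (-z) dx ∧ dy ∧ dz.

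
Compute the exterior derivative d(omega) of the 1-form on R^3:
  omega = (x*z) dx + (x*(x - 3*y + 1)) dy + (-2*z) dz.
d(omega) = (2*x - 3*y + 1) dx ∧ dy + (-x) dx ∧ dz

For a 1-form omega = sum_i f_i dx_i, the exterior derivative is
  d(omega) = sum_{i < j} (∂f_j/∂x_i - ∂f_i/∂x_j) dx_i ∧ dx_j.
  coefficient of dx ∧ dy: ∂f_2/∂x - ∂f_1/∂y = ∂(x*(x - 3*y + 1))/∂x - ∂(x*z)/∂y = 2*x - 3*y + 1
  coefficient of dx ∧ dz: ∂f_3/∂x - ∂f_1/∂z = ∂(-2*z)/∂x - ∂(x*z)/∂z = -x
Assembling: d(omega) = (2*x - 3*y + 1) dx ∧ dy + (-x) dx ∧ dz.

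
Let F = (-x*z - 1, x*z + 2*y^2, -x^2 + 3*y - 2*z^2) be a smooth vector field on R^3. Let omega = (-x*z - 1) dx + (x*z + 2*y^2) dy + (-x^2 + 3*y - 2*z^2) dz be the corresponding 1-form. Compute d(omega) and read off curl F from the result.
d(omega) = (3 - x) dy ∧ dz + (x) dz ∧ dx + (z) dx ∧ dy; curl F = (3 - x, x, z)

d omega = sum_{i<j} (∂f_j/∂x_i - ∂f_i/∂x_j) dx_i ∧ dx_j. Under the identification (dy ∧ dz, dz ∧ dx, dx ∧ dy) ↔ (e_x, e_y, e_z), the coefficients are exactly the components of curl F. Compute:
  ∂R/∂y - ∂Q/∂z = (3) - (x) = 3 - x
  ∂P/∂z - ∂R/∂x = (-x) - (-2*x) = x
  ∂Q/∂x - ∂P/∂y = (z) - (0) = z.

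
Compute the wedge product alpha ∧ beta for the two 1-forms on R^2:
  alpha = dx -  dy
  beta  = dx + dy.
alpha ∧ beta = (2) dx ∧ dy

Distribute the wedge, using dx_i ∧ dx_j = -dx_j ∧ dx_i and dx_i ∧ dx_i = 0. For each pair (i, j) with i < j, the coefficient of dx_i ∧ dx_j in alpha ∧ beta is (alpha_i * beta_j - alpha_j * beta_i). Collecting: alpha ∧ beta = (2) dx ∧ dy.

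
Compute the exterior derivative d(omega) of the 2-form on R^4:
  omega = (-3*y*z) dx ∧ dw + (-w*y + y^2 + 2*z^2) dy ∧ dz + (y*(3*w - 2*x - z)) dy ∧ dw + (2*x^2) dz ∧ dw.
d(omega) = (-2*y + 3*z) dx ∧ dy ∧ dw + (4*x + 3*y) dx ∧ dz ∧ dw

For a 2-form omega = sum_{i<j} g_{ij} dx_i ∧ dx_j, the exterior derivative is
  d(omega) = sum_{i<j} d(g_{ij}) ∧ dx_i ∧ dx_j = sum_{i<j, k} (∂g_{ij}/∂x_k) dx_k ∧ dx_i ∧ dx_j.
Expand each term, using dx_k ∧ dx_i ∧ dx_j = sgn(permutation) dx_{(a)} ∧ dx_{(b)} ∧ dx_{(c)} with (a < b < c) sorted:
  d(-3*y*z) includes (∂/∂y)(-3*y*z) dy = (-3*z) dy, which multiplied by dx ∧ dw gives (3*z) dx ∧ dy ∧ dw
  d(-3*y*z) includes (∂/∂z)(-3*y*z) dz = (-3*y) dz, which multiplied by dx ∧ dw gives (3*y) dx ∧ dz ∧ dw
  d(-w*y + y^2 + 2*z^2) includes (∂/∂w)(-w*y + y^2 + 2*z^2) dw = (-y) dw, which multiplied by dy ∧ dz gives (-y) dy ∧ dz ∧ dw
  d(y*(3*w - 2*x - z)) includes (∂/∂x)(y*(3*w - 2*x - z)) dx = (-2*y) dx, which multiplied by dy ∧ dw gives (-2*y) dx ∧ dy ∧ dw
  d(y*(3*w - 2*x - z)) includes (∂/∂z)(y*(3*w - 2*x - z)) dz = (-y) dz, which multiplied by dy ∧ dw gives (y) dy ∧ dz ∧ dw
  d(2*x^2) includes (∂/∂x)(2*x^2) dx = (4*x) dx, which multiplied by dz ∧ dw gives (4*x) dx ∧ dz ∧ dw
Collecting like 3-forms: d(omega) = (-2*y + 3*z) dx ∧ dy ∧ dw + (4*x + 3*y) dx ∧ dz ∧ dw.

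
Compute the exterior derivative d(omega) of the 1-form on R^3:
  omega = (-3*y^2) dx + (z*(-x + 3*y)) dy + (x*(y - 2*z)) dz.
d(omega) = (6*y - z) dx ∧ dy + (y - 2*z) dx ∧ dz + (2*x - 3*y) dy ∧ dz

For a 1-form omega = sum_i f_i dx_i, the exterior derivative is
  d(omega) = sum_{i < j} (∂f_j/∂x_i - ∂f_i/∂x_j) dx_i ∧ dx_j.
  coefficient of dx ∧ dy: ∂f_2/∂x - ∂f_1/∂y = ∂(z*(-x + 3*y))/∂x - ∂(-3*y^2)/∂y = 6*y - z
  coefficient of dx ∧ dz: ∂f_3/∂x - ∂f_1/∂z = ∂(x*(y - 2*z))/∂x - ∂(-3*y^2)/∂z = y - 2*z
  coefficient of dy ∧ dz: ∂f_3/∂y - ∂f_2/∂z = ∂(x*(y - 2*z))/∂y - ∂(z*(-x + 3*y))/∂z = 2*x - 3*y
Assembling: d(omega) = (6*y - z) dx ∧ dy + (y - 2*z) dx ∧ dz + (2*x - 3*y) dy ∧ dz.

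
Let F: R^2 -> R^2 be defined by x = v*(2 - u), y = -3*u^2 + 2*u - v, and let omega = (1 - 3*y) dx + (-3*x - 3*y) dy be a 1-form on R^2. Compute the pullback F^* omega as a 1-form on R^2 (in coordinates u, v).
F^* omega = (-54*u^3 - 27*u^2*v + 54*u^2 + 30*u*v - 12*u - 3*v^2 - 7*v) du + (-9*u^3 + 15*u^2 - 6*u*v - 7*u + 9*v + 2) dv

Using F^*(f dg) = (f ∘ F) d(g ∘ F), substitute each coordinate x_i by F_i(u, v) in f_i, and replace dx_i by d F_i = (∂F_i/∂u) du + (∂F_i/∂v) dv.
  For the x component: f_1(F) = 9*u^2 - 6*u + 3*v + 1; d F_1 = (-v) du + (2 - u) dv
  For the y component: f_2(F) = 9*u^2 + 3*u*v - 6*u - 3*v; d F_2 = (2 - 6*u) du + (-1) dv
Combining and collecting du, dv coefficients:
  coeff of du: -54*u^3 - 27*u^2*v + 54*u^2 + 30*u*v - 12*u - 3*v^2 - 7*v
  coeff of dv: -9*u^3 + 15*u^2 - 6*u*v - 7*u + 9*v + 2
F^* omega = (-54*u^3 - 27*u^2*v + 54*u^2 + 30*u*v - 12*u - 3*v^2 - 7*v) du + (-9*u^3 + 15*u^2 - 6*u*v - 7*u + 9*v + 2) dv.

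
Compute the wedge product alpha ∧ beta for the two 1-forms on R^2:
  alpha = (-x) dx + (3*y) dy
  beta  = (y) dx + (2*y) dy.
alpha ∧ beta = (-y*(2*x + 3*y)) dx ∧ dy

Distribute the wedge, using dx_i ∧ dx_j = -dx_j ∧ dx_i and dx_i ∧ dx_i = 0. For each pair (i, j) with i < j, the coefficient of dx_i ∧ dx_j in alpha ∧ beta is (alpha_i * beta_j - alpha_j * beta_i). Collecting: alpha ∧ beta = (-y*(2*x + 3*y)) dx ∧ dy.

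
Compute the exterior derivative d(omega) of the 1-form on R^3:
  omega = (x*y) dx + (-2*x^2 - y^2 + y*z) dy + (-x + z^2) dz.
d(omega) = (-5*x) dx ∧ dy + (-1) dx ∧ dz + (-y) dy ∧ dz

For a 1-form omega = sum_i f_i dx_i, the exterior derivative is
  d(omega) = sum_{i < j} (∂f_j/∂x_i - ∂f_i/∂x_j) dx_i ∧ dx_j.
  coefficient of dx ∧ dy: ∂f_2/∂x - ∂f_1/∂y = ∂(-2*x^2 - y^2 + y*z)/∂x - ∂(x*y)/∂y = -5*x
  coefficient of dx ∧ dz: ∂f_3/∂x - ∂f_1/∂z = ∂(-x + z^2)/∂x - ∂(x*y)/∂z = -1
  coefficient of dy ∧ dz: ∂f_3/∂y - ∂f_2/∂z = ∂(-x + z^2)/∂y - ∂(-2*x^2 - y^2 + y*z)/∂z = -y
Assembling: d(omega) = (-5*x) dx ∧ dy + (-1) dx ∧ dz + (-y) dy ∧ dz.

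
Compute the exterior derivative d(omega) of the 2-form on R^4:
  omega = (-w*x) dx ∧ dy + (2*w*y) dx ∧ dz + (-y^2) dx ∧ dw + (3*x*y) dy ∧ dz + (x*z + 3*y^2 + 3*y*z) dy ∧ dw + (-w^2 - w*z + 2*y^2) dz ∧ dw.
d(omega) = (-x + 2*y + z) dx ∧ dy ∧ dw + (-2*w + 3*y) dx ∧ dy ∧ dz + (2*y) dx ∧ dz ∧ dw + (-x + y) dy ∧ dz ∧ dw

For a 2-form omega = sum_{i<j} g_{ij} dx_i ∧ dx_j, the exterior derivative is
  d(omega) = sum_{i<j} d(g_{ij}) ∧ dx_i ∧ dx_j = sum_{i<j, k} (∂g_{ij}/∂x_k) dx_k ∧ dx_i ∧ dx_j.
Expand each term, using dx_k ∧ dx_i ∧ dx_j = sgn(permutation) dx_{(a)} ∧ dx_{(b)} ∧ dx_{(c)} with (a < b < c) sorted:
  d(-w*x) includes (∂/∂w)(-w*x) dw = (-x) dw, which multiplied by dx ∧ dy gives (-x) dx ∧ dy ∧ dw
  d(2*w*y) includes (∂/∂y)(2*w*y) dy = (2*w) dy, which multiplied by dx ∧ dz gives (-2*w) dx ∧ dy ∧ dz
  d(2*w*y) includes (∂/∂w)(2*w*y) dw = (2*y) dw, which multiplied by dx ∧ dz gives (2*y) dx ∧ dz ∧ dw
  d(-y^2) includes (∂/∂y)(-y^2) dy = (-2*y) dy, which multiplied by dx ∧ dw gives (2*y) dx ∧ dy ∧ dw
  d(3*x*y) includes (∂/∂x)(3*x*y) dx = (3*y) dx, which multiplied by dy ∧ dz gives (3*y) dx ∧ dy ∧ dz
  d(x*z + 3*y^2 + 3*y*z) includes (∂/∂x)(x*z + 3*y^2 + 3*y*z) dx = (z) dx, which multiplied by dy ∧ dw gives (z) dx ∧ dy ∧ dw
  d(x*z + 3*y^2 + 3*y*z) includes (∂/∂z)(x*z + 3*y^2 + 3*y*z) dz = (x + 3*y) dz, which multiplied by dy ∧ dw gives (-x - 3*y) dy ∧ dz ∧ dw
  d(-w^2 - w*z + 2*y^2) includes (∂/∂y)(-w^2 - w*z + 2*y^2) dy = (4*y) dy, which multiplied by dz ∧ dw gives (4*y) dy ∧ dz ∧ dw
Collecting like 3-forms: d(omega) = (-x + 2*y + z) dx ∧ dy ∧ dw + (-2*w + 3*y) dx ∧ dy ∧ dz + (2*y) dx ∧ dz ∧ dw + (-x + y) dy ∧ dz ∧ dw.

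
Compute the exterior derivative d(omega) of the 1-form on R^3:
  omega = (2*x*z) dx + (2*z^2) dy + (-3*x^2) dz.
d(omega) = (-8*x) dx ∧ dz + (-4*z) dy ∧ dz

For a 1-form omega = sum_i f_i dx_i, the exterior derivative is
  d(omega) = sum_{i < j} (∂f_j/∂x_i - ∂f_i/∂x_j) dx_i ∧ dx_j.
  coefficient of dx ∧ dz: ∂f_3/∂x - ∂f_1/∂z = ∂(-3*x^2)/∂x - ∂(2*x*z)/∂z = -8*x
  coefficient of dy ∧ dz: ∂f_3/∂y - ∂f_2/∂z = ∂(-3*x^2)/∂y - ∂(2*z^2)/∂z = -4*z
Assembling: d(omega) = (-8*x) dx ∧ dz + (-4*z) dy ∧ dz.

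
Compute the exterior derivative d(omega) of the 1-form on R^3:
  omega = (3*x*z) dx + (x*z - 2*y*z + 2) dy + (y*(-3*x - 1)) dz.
d(omega) = (z) dx ∧ dy + (-3*x - 3*y) dx ∧ dz + (-4*x + 2*y - 1) dy ∧ dz

For a 1-form omega = sum_i f_i dx_i, the exterior derivative is
  d(omega) = sum_{i < j} (∂f_j/∂x_i - ∂f_i/∂x_j) dx_i ∧ dx_j.
  coefficient of dx ∧ dy: ∂f_2/∂x - ∂f_1/∂y = ∂(x*z - 2*y*z + 2)/∂x - ∂(3*x*z)/∂y = z
  coefficient of dx ∧ dz: ∂f_3/∂x - ∂f_1/∂z = ∂(y*(-3*x - 1))/∂x - ∂(3*x*z)/∂z = -3*x - 3*y
  coefficient of dy ∧ dz: ∂f_3/∂y - ∂f_2/∂z = ∂(y*(-3*x - 1))/∂y - ∂(x*z - 2*y*z + 2)/∂z = -4*x + 2*y - 1
Assembling: d(omega) = (z) dx ∧ dy + (-3*x - 3*y) dx ∧ dz + (-4*x + 2*y - 1) dy ∧ dz.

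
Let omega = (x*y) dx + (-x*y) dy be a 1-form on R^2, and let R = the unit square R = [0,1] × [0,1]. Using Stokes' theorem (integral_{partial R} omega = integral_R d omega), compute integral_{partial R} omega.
integral_(partial R) omega = -1

Stokes: integral_partial_R omega = integral_R d omega with d omega = (∂Q/∂x - ∂P/∂y) dx ∧ dy.
  ∂Q/∂x = -y
  ∂P/∂y = x
  integrand = ∂Q/∂x - ∂P/∂y = -x - y.
Integrating over R: integral_0^1 integral_0^1 (-x - y) dx dy = -1.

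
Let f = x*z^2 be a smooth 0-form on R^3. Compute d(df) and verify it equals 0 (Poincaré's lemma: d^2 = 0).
d(df) = 0

Step 1: df = sum_i (∂f/∂x_i) dx_i = (z^2) dx + (0) dy + (2*x*z) dz.
Step 2: Apply d again. Using the 1-form formula, the coefficient of dx ∧ dy in d(df) is ∂^2 f/∂x ∂y - ∂^2 f/∂y ∂x = (0) - (0) = 0 (equality of mixed partials for smooth f).
Similarly for dx ∧ dz and dy ∧ dz — all coefficients vanish. So d(df) = 0.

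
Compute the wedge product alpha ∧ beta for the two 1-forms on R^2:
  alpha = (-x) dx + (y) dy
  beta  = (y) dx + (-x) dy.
alpha ∧ beta = (x^2 - y^2) dx ∧ dy

Distribute the wedge, using dx_i ∧ dx_j = -dx_j ∧ dx_i and dx_i ∧ dx_i = 0. For each pair (i, j) with i < j, the coefficient of dx_i ∧ dx_j in alpha ∧ beta is (alpha_i * beta_j - alpha_j * beta_i). Collecting: alpha ∧ beta = (x^2 - y^2) dx ∧ dy.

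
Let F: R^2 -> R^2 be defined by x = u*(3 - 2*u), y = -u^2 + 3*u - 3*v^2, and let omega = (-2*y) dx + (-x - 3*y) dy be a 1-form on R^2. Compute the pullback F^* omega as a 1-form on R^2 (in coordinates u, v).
F^* omega = (-18*u^3 + 69*u^2 - 42*u*v^2 - 54*u + 45*v^2) du + (6*v*(-5*u^2 + 12*u - 9*v^2)) dv

Using F^*(f dg) = (f ∘ F) d(g ∘ F), substitute each coordinate x_i by F_i(u, v) in f_i, and replace dx_i by d F_i = (∂F_i/∂u) du + (∂F_i/∂v) dv.
  For the x component: f_1(F) = 2*u^2 - 6*u + 6*v^2; d F_1 = (3 - 4*u) du + (0) dv
  For the y component: f_2(F) = 5*u^2 - 12*u + 9*v^2; d F_2 = (3 - 2*u) du + (-6*v) dv
Combining and collecting du, dv coefficients:
  coeff of du: -18*u^3 + 69*u^2 - 42*u*v^2 - 54*u + 45*v^2
  coeff of dv: 6*v*(-5*u^2 + 12*u - 9*v^2)
F^* omega = (-18*u^3 + 69*u^2 - 42*u*v^2 - 54*u + 45*v^2) du + (6*v*(-5*u^2 + 12*u - 9*v^2)) dv.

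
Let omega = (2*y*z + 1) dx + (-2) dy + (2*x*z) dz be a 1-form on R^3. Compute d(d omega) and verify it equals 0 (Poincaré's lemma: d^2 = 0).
d(d omega) = 0

Step 1: d omega = sum_{i<j} (∂f_j/∂x_i - ∂f_i/∂x_j) dx_i ∧ dx_j:
  coeff of dx ∧ dy: -2*z
  coeff of dx ∧ dz: -2*y + 2*z
  coeff of dy ∧ dz: 0
Step 2: Apply d again to each 2-form coefficient. The only possible 3-form in R^3 is dx ∧ dy ∧ dz, with coefficient
  ∂(coeff of dy∧dz)/∂x - ∂(coeff of dx∧dz)/∂y + ∂(coeff of dx∧dy)/∂z
  = ∂/∂x (0) - ∂/∂y (-2*y + 2*z) + ∂/∂z (-2*z).
Each of these terms simplifies to sums of mixed partials that cancel in pairs. The result is 0 (by equality of mixed partials for smooth functions — Schwarz / Clairaut).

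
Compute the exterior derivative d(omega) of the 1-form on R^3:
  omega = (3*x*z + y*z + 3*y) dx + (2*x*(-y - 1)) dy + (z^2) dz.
d(omega) = (-2*y - z - 5) dx ∧ dy + (-3*x - y) dx ∧ dz

For a 1-form omega = sum_i f_i dx_i, the exterior derivative is
  d(omega) = sum_{i < j} (∂f_j/∂x_i - ∂f_i/∂x_j) dx_i ∧ dx_j.
  coefficient of dx ∧ dy: ∂f_2/∂x - ∂f_1/∂y = ∂(2*x*(-y - 1))/∂x - ∂(3*x*z + y*z + 3*y)/∂y = -2*y - z - 5
  coefficient of dx ∧ dz: ∂f_3/∂x - ∂f_1/∂z = ∂(z^2)/∂x - ∂(3*x*z + y*z + 3*y)/∂z = -3*x - y
Assembling: d(omega) = (-2*y - z - 5) dx ∧ dy + (-3*x - y) dx ∧ dz.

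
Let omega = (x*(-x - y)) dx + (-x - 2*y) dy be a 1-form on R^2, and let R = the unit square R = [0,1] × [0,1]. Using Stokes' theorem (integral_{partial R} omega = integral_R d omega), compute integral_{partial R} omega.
integral_(partial R) omega = -1/2

Stokes: integral_partial_R omega = integral_R d omega with d omega = (∂Q/∂x - ∂P/∂y) dx ∧ dy.
  ∂Q/∂x = -1
  ∂P/∂y = -x
  integrand = ∂Q/∂x - ∂P/∂y = x - 1.
Integrating over R: integral_0^1 integral_0^1 (x - 1) dx dy = -1/2.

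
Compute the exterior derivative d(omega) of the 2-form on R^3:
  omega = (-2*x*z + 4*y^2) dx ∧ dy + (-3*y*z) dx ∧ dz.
d(omega) = (-2*x + 3*z) dx ∧ dy ∧ dz

For a 2-form omega = sum_{i<j} g_{ij} dx_i ∧ dx_j, the exterior derivative is
  d(omega) = sum_{i<j} d(g_{ij}) ∧ dx_i ∧ dx_j = sum_{i<j, k} (∂g_{ij}/∂x_k) dx_k ∧ dx_i ∧ dx_j.
Expand each term, using dx_k ∧ dx_i ∧ dx_j = sgn(permutation) dx_{(a)} ∧ dx_{(b)} ∧ dx_{(c)} with (a < b < c) sorted:
  d(-2*x*z + 4*y^2) includes (∂/∂z)(-2*x*z + 4*y^2) dz = (-2*x) dz, which multiplied by dx ∧ dy gives (-2*x) dx ∧ dy ∧ dz
  d(-3*y*z) includes (∂/∂y)(-3*y*z) dy = (-3*z) dy, which multiplied by dx ∧ dz gives (3*z) dx ∧ dy ∧ dz
Collecting like 3-forms: d(omega) = (-2*x + 3*z) dx ∧ dy ∧ dz.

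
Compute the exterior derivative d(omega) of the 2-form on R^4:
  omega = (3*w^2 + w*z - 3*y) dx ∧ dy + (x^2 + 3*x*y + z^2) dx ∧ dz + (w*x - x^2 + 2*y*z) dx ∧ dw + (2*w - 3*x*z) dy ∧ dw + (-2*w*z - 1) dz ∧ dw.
d(omega) = (w - 3*x) dx ∧ dy ∧ dz + (6*w - 4*z) dx ∧ dy ∧ dw + (-2*y) dx ∧ dz ∧ dw + (3*x) dy ∧ dz ∧ dw

For a 2-form omega = sum_{i<j} g_{ij} dx_i ∧ dx_j, the exterior derivative is
  d(omega) = sum_{i<j} d(g_{ij}) ∧ dx_i ∧ dx_j = sum_{i<j, k} (∂g_{ij}/∂x_k) dx_k ∧ dx_i ∧ dx_j.
Expand each term, using dx_k ∧ dx_i ∧ dx_j = sgn(permutation) dx_{(a)} ∧ dx_{(b)} ∧ dx_{(c)} with (a < b < c) sorted:
  d(3*w^2 + w*z - 3*y) includes (∂/∂z)(3*w^2 + w*z - 3*y) dz = (w) dz, which multiplied by dx ∧ dy gives (w) dx ∧ dy ∧ dz
  d(3*w^2 + w*z - 3*y) includes (∂/∂w)(3*w^2 + w*z - 3*y) dw = (6*w + z) dw, which multiplied by dx ∧ dy gives (6*w + z) dx ∧ dy ∧ dw
  d(x^2 + 3*x*y + z^2) includes (∂/∂y)(x^2 + 3*x*y + z^2) dy = (3*x) dy, which multiplied by dx ∧ dz gives (-3*x) dx ∧ dy ∧ dz
  d(w*x - x^2 + 2*y*z) includes (∂/∂y)(w*x - x^2 + 2*y*z) dy = (2*z) dy, which multiplied by dx ∧ dw gives (-2*z) dx ∧ dy ∧ dw
  d(w*x - x^2 + 2*y*z) includes (∂/∂z)(w*x - x^2 + 2*y*z) dz = (2*y) dz, which multiplied by dx ∧ dw gives (-2*y) dx ∧ dz ∧ dw
  d(2*w - 3*x*z) includes (∂/∂x)(2*w - 3*x*z) dx = (-3*z) dx, which multiplied by dy ∧ dw gives (-3*z) dx ∧ dy ∧ dw
  d(2*w - 3*x*z) includes (∂/∂z)(2*w - 3*x*z) dz = (-3*x) dz, which multiplied by dy ∧ dw gives (3*x) dy ∧ dz ∧ dw
Collecting like 3-forms: d(omega) = (w - 3*x) dx ∧ dy ∧ dz + (6*w - 4*z) dx ∧ dy ∧ dw + (-2*y) dx ∧ dz ∧ dw + (3*x) dy ∧ dz ∧ dw.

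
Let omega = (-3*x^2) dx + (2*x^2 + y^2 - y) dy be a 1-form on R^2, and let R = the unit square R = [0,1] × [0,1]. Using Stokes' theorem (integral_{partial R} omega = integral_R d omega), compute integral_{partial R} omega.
integral_(partial R) omega = 2

Stokes: integral_partial_R omega = integral_R d omega with d omega = (∂Q/∂x - ∂P/∂y) dx ∧ dy.
  ∂Q/∂x = 4*x
  ∂P/∂y = 0
  integrand = ∂Q/∂x - ∂P/∂y = 4*x.
Integrating over R: integral_0^1 integral_0^1 (4*x) dx dy = 2.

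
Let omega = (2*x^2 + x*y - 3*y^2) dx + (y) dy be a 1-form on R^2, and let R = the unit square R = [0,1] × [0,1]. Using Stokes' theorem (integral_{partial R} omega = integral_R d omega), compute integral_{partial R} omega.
integral_(partial R) omega = 5/2

Stokes: integral_partial_R omega = integral_R d omega with d omega = (∂Q/∂x - ∂P/∂y) dx ∧ dy.
  ∂Q/∂x = 0
  ∂P/∂y = x - 6*y
  integrand = ∂Q/∂x - ∂P/∂y = -x + 6*y.
Integrating over R: integral_0^1 integral_0^1 (-x + 6*y) dx dy = 5/2.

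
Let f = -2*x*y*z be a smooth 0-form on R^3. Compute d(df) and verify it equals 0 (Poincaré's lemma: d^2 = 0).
d(df) = 0

Step 1: df = sum_i (∂f/∂x_i) dx_i = (-2*y*z) dx + (-2*x*z) dy + (-2*x*y) dz.
Step 2: Apply d again. Using the 1-form formula, the coefficient of dx ∧ dy in d(df) is ∂^2 f/∂x ∂y - ∂^2 f/∂y ∂x = (-2*z) - (-2*z) = 0 (equality of mixed partials for smooth f).
Similarly for dx ∧ dz and dy ∧ dz — all coefficients vanish. So d(df) = 0.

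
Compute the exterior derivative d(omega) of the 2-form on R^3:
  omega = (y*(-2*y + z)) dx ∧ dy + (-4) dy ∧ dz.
d(omega) = (y) dx ∧ dy ∧ dz

For a 2-form omega = sum_{i<j} g_{ij} dx_i ∧ dx_j, the exterior derivative is
  d(omega) = sum_{i<j} d(g_{ij}) ∧ dx_i ∧ dx_j = sum_{i<j, k} (∂g_{ij}/∂x_k) dx_k ∧ dx_i ∧ dx_j.
Expand each term, using dx_k ∧ dx_i ∧ dx_j = sgn(permutation) dx_{(a)} ∧ dx_{(b)} ∧ dx_{(c)} with (a < b < c) sorted:
  d(y*(-2*y + z)) includes (∂/∂z)(y*(-2*y + z)) dz = (y) dz, which multiplied by dx ∧ dy gives (y) dx ∧ dy ∧ dz
Collecting like 3-forms: d(omega) = (y) dx ∧ dy ∧ dz.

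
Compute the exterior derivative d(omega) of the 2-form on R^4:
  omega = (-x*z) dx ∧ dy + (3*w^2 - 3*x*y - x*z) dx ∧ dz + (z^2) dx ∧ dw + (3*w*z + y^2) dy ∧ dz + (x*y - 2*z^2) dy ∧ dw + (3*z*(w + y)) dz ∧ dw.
d(omega) = (2*x) dx ∧ dy ∧ dz + (6*w - 2*z) dx ∧ dz ∧ dw + (10*z) dy ∧ dz ∧ dw + (y) dx ∧ dy ∧ dw

For a 2-form omega = sum_{i<j} g_{ij} dx_i ∧ dx_j, the exterior derivative is
  d(omega) = sum_{i<j} d(g_{ij}) ∧ dx_i ∧ dx_j = sum_{i<j, k} (∂g_{ij}/∂x_k) dx_k ∧ dx_i ∧ dx_j.
Expand each term, using dx_k ∧ dx_i ∧ dx_j = sgn(permutation) dx_{(a)} ∧ dx_{(b)} ∧ dx_{(c)} with (a < b < c) sorted:
  d(-x*z) includes (∂/∂z)(-x*z) dz = (-x) dz, which multiplied by dx ∧ dy gives (-x) dx ∧ dy ∧ dz
  d(3*w^2 - 3*x*y - x*z) includes (∂/∂y)(3*w^2 - 3*x*y - x*z) dy = (-3*x) dy, which multiplied by dx ∧ dz gives (3*x) dx ∧ dy ∧ dz
  d(3*w^2 - 3*x*y - x*z) includes (∂/∂w)(3*w^2 - 3*x*y - x*z) dw = (6*w) dw, which multiplied by dx ∧ dz gives (6*w) dx ∧ dz ∧ dw
  d(z^2) includes (∂/∂z)(z^2) dz = (2*z) dz, which multiplied by dx ∧ dw gives (-2*z) dx ∧ dz ∧ dw
  d(3*w*z + y^2) includes (∂/∂w)(3*w*z + y^2) dw = (3*z) dw, which multiplied by dy ∧ dz gives (3*z) dy ∧ dz ∧ dw
  d(x*y - 2*z^2) includes (∂/∂x)(x*y - 2*z^2) dx = (y) dx, which multiplied by dy ∧ dw gives (y) dx ∧ dy ∧ dw
  d(x*y - 2*z^2) includes (∂/∂z)(x*y - 2*z^2) dz = (-4*z) dz, which multiplied by dy ∧ dw gives (4*z) dy ∧ dz ∧ dw
  d(3*z*(w + y)) includes (∂/∂y)(3*z*(w + y)) dy = (3*z) dy, which multiplied by dz ∧ dw gives (3*z) dy ∧ dz ∧ dw
Collecting like 3-forms: d(omega) = (2*x) dx ∧ dy ∧ dz + (6*w - 2*z) dx ∧ dz ∧ dw + (10*z) dy ∧ dz ∧ dw + (y) dx ∧ dy ∧ dw.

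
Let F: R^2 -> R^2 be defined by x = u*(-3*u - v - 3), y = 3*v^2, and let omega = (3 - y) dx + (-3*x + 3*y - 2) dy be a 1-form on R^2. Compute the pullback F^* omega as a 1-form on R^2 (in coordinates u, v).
F^* omega = (18*u*v^2 - 18*u + 3*v^3 + 9*v^2 - 3*v - 9) du + (54*u^2*v + 21*u*v^2 + 54*u*v - 3*u + 54*v^3 - 12*v) dv

Using F^*(f dg) = (f ∘ F) d(g ∘ F), substitute each coordinate x_i by F_i(u, v) in f_i, and replace dx_i by d F_i = (∂F_i/∂u) du + (∂F_i/∂v) dv.
  For the x component: f_1(F) = 3 - 3*v^2; d F_1 = (-6*u - v - 3) du + (-u) dv
  For the y component: f_2(F) = 9*u^2 + 3*u*v + 9*u + 9*v^2 - 2; d F_2 = (0) du + (6*v) dv
Combining and collecting du, dv coefficients:
  coeff of du: 18*u*v^2 - 18*u + 3*v^3 + 9*v^2 - 3*v - 9
  coeff of dv: 54*u^2*v + 21*u*v^2 + 54*u*v - 3*u + 54*v^3 - 12*v
F^* omega = (18*u*v^2 - 18*u + 3*v^3 + 9*v^2 - 3*v - 9) du + (54*u^2*v + 21*u*v^2 + 54*u*v - 3*u + 54*v^3 - 12*v) dv.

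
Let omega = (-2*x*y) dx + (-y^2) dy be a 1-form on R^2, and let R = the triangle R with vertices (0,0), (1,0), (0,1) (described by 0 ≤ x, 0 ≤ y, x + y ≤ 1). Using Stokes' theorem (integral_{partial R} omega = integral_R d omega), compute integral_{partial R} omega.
integral_(partial R) omega = 1/3

Stokes: integral_partial_R omega = integral_R d omega with d omega = (∂Q/∂x - ∂P/∂y) dx ∧ dy.
  ∂Q/∂x = 0
  ∂P/∂y = -2*x
  integrand = ∂Q/∂x - ∂P/∂y = 2*x.
Integrating over R: integral_0^1 integral_0^{1-x} (2*x) dy dx = 1/3.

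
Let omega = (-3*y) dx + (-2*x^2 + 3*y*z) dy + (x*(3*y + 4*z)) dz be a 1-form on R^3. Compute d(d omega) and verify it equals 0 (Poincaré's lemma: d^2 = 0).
d(d omega) = 0

Step 1: d omega = sum_{i<j} (∂f_j/∂x_i - ∂f_i/∂x_j) dx_i ∧ dx_j:
  coeff of dx ∧ dy: 3 - 4*x
  coeff of dx ∧ dz: 3*y + 4*z
  coeff of dy ∧ dz: 3*x - 3*y
Step 2: Apply d again to each 2-form coefficient. The only possible 3-form in R^3 is dx ∧ dy ∧ dz, with coefficient
  ∂(coeff of dy∧dz)/∂x - ∂(coeff of dx∧dz)/∂y + ∂(coeff of dx∧dy)/∂z
  = ∂/∂x (3*x - 3*y) - ∂/∂y (3*y + 4*z) + ∂/∂z (3 - 4*x).
Each of these terms simplifies to sums of mixed partials that cancel in pairs. The result is 0 (by equality of mixed partials for smooth functions — Schwarz / Clairaut).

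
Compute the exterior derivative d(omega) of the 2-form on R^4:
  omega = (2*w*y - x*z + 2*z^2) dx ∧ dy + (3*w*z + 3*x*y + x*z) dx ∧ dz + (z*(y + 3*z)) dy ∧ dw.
d(omega) = (-4*x + 4*z) dx ∧ dy ∧ dz + (2*y) dx ∧ dy ∧ dw + (3*z) dx ∧ dz ∧ dw + (-y - 6*z) dy ∧ dz ∧ dw

For a 2-form omega = sum_{i<j} g_{ij} dx_i ∧ dx_j, the exterior derivative is
  d(omega) = sum_{i<j} d(g_{ij}) ∧ dx_i ∧ dx_j = sum_{i<j, k} (∂g_{ij}/∂x_k) dx_k ∧ dx_i ∧ dx_j.
Expand each term, using dx_k ∧ dx_i ∧ dx_j = sgn(permutation) dx_{(a)} ∧ dx_{(b)} ∧ dx_{(c)} with (a < b < c) sorted:
  d(2*w*y - x*z + 2*z^2) includes (∂/∂z)(2*w*y - x*z + 2*z^2) dz = (-x + 4*z) dz, which multiplied by dx ∧ dy gives (-x + 4*z) dx ∧ dy ∧ dz
  d(2*w*y - x*z + 2*z^2) includes (∂/∂w)(2*w*y - x*z + 2*z^2) dw = (2*y) dw, which multiplied by dx ∧ dy gives (2*y) dx ∧ dy ∧ dw
  d(3*w*z + 3*x*y + x*z) includes (∂/∂y)(3*w*z + 3*x*y + x*z) dy = (3*x) dy, which multiplied by dx ∧ dz gives (-3*x) dx ∧ dy ∧ dz
  d(3*w*z + 3*x*y + x*z) includes (∂/∂w)(3*w*z + 3*x*y + x*z) dw = (3*z) dw, which multiplied by dx ∧ dz gives (3*z) dx ∧ dz ∧ dw
  d(z*(y + 3*z)) includes (∂/∂z)(z*(y + 3*z)) dz = (y + 6*z) dz, which multiplied by dy ∧ dw gives (-y - 6*z) dy ∧ dz ∧ dw
Collecting like 3-forms: d(omega) = (-4*x + 4*z) dx ∧ dy ∧ dz + (2*y) dx ∧ dy ∧ dw + (3*z) dx ∧ dz ∧ dw + (-y - 6*z) dy ∧ dz ∧ dw.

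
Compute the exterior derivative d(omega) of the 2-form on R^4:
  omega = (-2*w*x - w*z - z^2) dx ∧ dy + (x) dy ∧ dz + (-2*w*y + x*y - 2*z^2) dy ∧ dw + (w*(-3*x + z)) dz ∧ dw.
d(omega) = (-w - 2*z + 1) dx ∧ dy ∧ dz + (-2*x + y - z) dx ∧ dy ∧ dw + (4*z) dy ∧ dz ∧ dw + (-3*w) dx ∧ dz ∧ dw

For a 2-form omega = sum_{i<j} g_{ij} dx_i ∧ dx_j, the exterior derivative is
  d(omega) = sum_{i<j} d(g_{ij}) ∧ dx_i ∧ dx_j = sum_{i<j, k} (∂g_{ij}/∂x_k) dx_k ∧ dx_i ∧ dx_j.
Expand each term, using dx_k ∧ dx_i ∧ dx_j = sgn(permutation) dx_{(a)} ∧ dx_{(b)} ∧ dx_{(c)} with (a < b < c) sorted:
  d(-2*w*x - w*z - z^2) includes (∂/∂z)(-2*w*x - w*z - z^2) dz = (-w - 2*z) dz, which multiplied by dx ∧ dy gives (-w - 2*z) dx ∧ dy ∧ dz
  d(-2*w*x - w*z - z^2) includes (∂/∂w)(-2*w*x - w*z - z^2) dw = (-2*x - z) dw, which multiplied by dx ∧ dy gives (-2*x - z) dx ∧ dy ∧ dw
  d(x) includes (∂/∂x)(x) dx = (1) dx, which multiplied by dy ∧ dz gives (1) dx ∧ dy ∧ dz
  d(-2*w*y + x*y - 2*z^2) includes (∂/∂x)(-2*w*y + x*y - 2*z^2) dx = (y) dx, which multiplied by dy ∧ dw gives (y) dx ∧ dy ∧ dw
  d(-2*w*y + x*y - 2*z^2) includes (∂/∂z)(-2*w*y + x*y - 2*z^2) dz = (-4*z) dz, which multiplied by dy ∧ dw gives (4*z) dy ∧ dz ∧ dw
  d(w*(-3*x + z)) includes (∂/∂x)(w*(-3*x + z)) dx = (-3*w) dx, which multiplied by dz ∧ dw gives (-3*w) dx ∧ dz ∧ dw
Collecting like 3-forms: d(omega) = (-w - 2*z + 1) dx ∧ dy ∧ dz + (-2*x + y - z) dx ∧ dy ∧ dw + (4*z) dy ∧ dz ∧ dw + (-3*w) dx ∧ dz ∧ dw.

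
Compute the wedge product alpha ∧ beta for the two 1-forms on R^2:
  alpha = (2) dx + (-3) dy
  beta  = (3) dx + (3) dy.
alpha ∧ beta = (15) dx ∧ dy

Distribute the wedge, using dx_i ∧ dx_j = -dx_j ∧ dx_i and dx_i ∧ dx_i = 0. For each pair (i, j) with i < j, the coefficient of dx_i ∧ dx_j in alpha ∧ beta is (alpha_i * beta_j - alpha_j * beta_i). Collecting: alpha ∧ beta = (15) dx ∧ dy.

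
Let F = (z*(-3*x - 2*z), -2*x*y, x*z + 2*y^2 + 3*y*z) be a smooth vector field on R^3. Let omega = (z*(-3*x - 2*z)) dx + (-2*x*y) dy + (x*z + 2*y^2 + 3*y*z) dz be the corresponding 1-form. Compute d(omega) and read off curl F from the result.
d(omega) = (4*y + 3*z) dy ∧ dz + (-3*x - 5*z) dz ∧ dx + (-2*y) dx ∧ dy; curl F = (4*y + 3*z, -3*x - 5*z, -2*y)

d omega = sum_{i<j} (∂f_j/∂x_i - ∂f_i/∂x_j) dx_i ∧ dx_j. Under the identification (dy ∧ dz, dz ∧ dx, dx ∧ dy) ↔ (e_x, e_y, e_z), the coefficients are exactly the components of curl F. Compute:
  ∂R/∂y - ∂Q/∂z = (4*y + 3*z) - (0) = 4*y + 3*z
  ∂P/∂z - ∂R/∂x = (-3*x - 4*z) - (z) = -3*x - 5*z
  ∂Q/∂x - ∂P/∂y = (-2*y) - (0) = -2*y.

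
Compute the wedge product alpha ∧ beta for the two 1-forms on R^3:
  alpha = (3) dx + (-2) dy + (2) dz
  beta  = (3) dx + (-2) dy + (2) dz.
alpha ∧ beta = 0

Distribute the wedge, using dx_i ∧ dx_j = -dx_j ∧ dx_i and dx_i ∧ dx_i = 0. For each pair (i, j) with i < j, the coefficient of dx_i ∧ dx_j in alpha ∧ beta is (alpha_i * beta_j - alpha_j * beta_i). Collecting: alpha ∧ beta = 0.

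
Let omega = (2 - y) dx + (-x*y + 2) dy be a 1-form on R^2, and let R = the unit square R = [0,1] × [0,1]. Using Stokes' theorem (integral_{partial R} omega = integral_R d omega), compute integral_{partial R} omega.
integral_(partial R) omega = 1/2

Stokes: integral_partial_R omega = integral_R d omega with d omega = (∂Q/∂x - ∂P/∂y) dx ∧ dy.
  ∂Q/∂x = -y
  ∂P/∂y = -1
  integrand = ∂Q/∂x - ∂P/∂y = 1 - y.
Integrating over R: integral_0^1 integral_0^1 (1 - y) dx dy = 1/2.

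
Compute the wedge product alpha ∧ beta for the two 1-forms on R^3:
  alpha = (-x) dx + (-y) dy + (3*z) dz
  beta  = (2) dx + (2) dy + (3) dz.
alpha ∧ beta = (-2*x + 2*y) dx ∧ dy + (-3*x - 6*z) dx ∧ dz + (-3*y - 6*z) dy ∧ dz

Distribute the wedge, using dx_i ∧ dx_j = -dx_j ∧ dx_i and dx_i ∧ dx_i = 0. For each pair (i, j) with i < j, the coefficient of dx_i ∧ dx_j in alpha ∧ beta is (alpha_i * beta_j - alpha_j * beta_i). Collecting: alpha ∧ beta = (-2*x + 2*y) dx ∧ dy + (-3*x - 6*z) dx ∧ dz + (-3*y - 6*z) dy ∧ dz.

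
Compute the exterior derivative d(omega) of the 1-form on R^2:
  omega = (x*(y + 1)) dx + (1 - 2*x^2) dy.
d(omega) = (-5*x) dx ∧ dy

For a 1-form omega = sum_i f_i dx_i, the exterior derivative is
  d(omega) = sum_{i < j} (∂f_j/∂x_i - ∂f_i/∂x_j) dx_i ∧ dx_j.
  coefficient of dx ∧ dy: ∂f_2/∂x - ∂f_1/∂y = ∂(1 - 2*x^2)/∂x - ∂(x*(y + 1))/∂y = -5*x
Assembling: d(omega) = (-5*x) dx ∧ dy.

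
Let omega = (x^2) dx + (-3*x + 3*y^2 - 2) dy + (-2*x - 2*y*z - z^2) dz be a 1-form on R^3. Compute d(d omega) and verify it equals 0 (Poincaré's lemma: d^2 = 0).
d(d omega) = 0

Step 1: d omega = sum_{i<j} (∂f_j/∂x_i - ∂f_i/∂x_j) dx_i ∧ dx_j:
  coeff of dx ∧ dy: -3
  coeff of dx ∧ dz: -2
  coeff of dy ∧ dz: -2*z
Step 2: Apply d again to each 2-form coefficient. The only possible 3-form in R^3 is dx ∧ dy ∧ dz, with coefficient
  ∂(coeff of dy∧dz)/∂x - ∂(coeff of dx∧dz)/∂y + ∂(coeff of dx∧dy)/∂z
  = ∂/∂x (-2*z) - ∂/∂y (-2) + ∂/∂z (-3).
Each of these terms simplifies to sums of mixed partials that cancel in pairs. The result is 0 (by equality of mixed partials for smooth functions — Schwarz / Clairaut).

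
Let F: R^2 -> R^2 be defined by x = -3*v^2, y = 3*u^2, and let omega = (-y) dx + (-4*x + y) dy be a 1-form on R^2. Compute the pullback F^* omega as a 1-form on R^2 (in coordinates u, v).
F^* omega = (18*u*(u^2 + 4*v^2)) du + (18*u^2*v) dv

Using F^*(f dg) = (f ∘ F) d(g ∘ F), substitute each coordinate x_i by F_i(u, v) in f_i, and replace dx_i by d F_i = (∂F_i/∂u) du + (∂F_i/∂v) dv.
  For the x component: f_1(F) = -3*u^2; d F_1 = (0) du + (-6*v) dv
  For the y component: f_2(F) = 3*u^2 + 12*v^2; d F_2 = (6*u) du + (0) dv
Combining and collecting du, dv coefficients:
  coeff of du: 18*u*(u^2 + 4*v^2)
  coeff of dv: 18*u^2*v
F^* omega = (18*u*(u^2 + 4*v^2)) du + (18*u^2*v) dv.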